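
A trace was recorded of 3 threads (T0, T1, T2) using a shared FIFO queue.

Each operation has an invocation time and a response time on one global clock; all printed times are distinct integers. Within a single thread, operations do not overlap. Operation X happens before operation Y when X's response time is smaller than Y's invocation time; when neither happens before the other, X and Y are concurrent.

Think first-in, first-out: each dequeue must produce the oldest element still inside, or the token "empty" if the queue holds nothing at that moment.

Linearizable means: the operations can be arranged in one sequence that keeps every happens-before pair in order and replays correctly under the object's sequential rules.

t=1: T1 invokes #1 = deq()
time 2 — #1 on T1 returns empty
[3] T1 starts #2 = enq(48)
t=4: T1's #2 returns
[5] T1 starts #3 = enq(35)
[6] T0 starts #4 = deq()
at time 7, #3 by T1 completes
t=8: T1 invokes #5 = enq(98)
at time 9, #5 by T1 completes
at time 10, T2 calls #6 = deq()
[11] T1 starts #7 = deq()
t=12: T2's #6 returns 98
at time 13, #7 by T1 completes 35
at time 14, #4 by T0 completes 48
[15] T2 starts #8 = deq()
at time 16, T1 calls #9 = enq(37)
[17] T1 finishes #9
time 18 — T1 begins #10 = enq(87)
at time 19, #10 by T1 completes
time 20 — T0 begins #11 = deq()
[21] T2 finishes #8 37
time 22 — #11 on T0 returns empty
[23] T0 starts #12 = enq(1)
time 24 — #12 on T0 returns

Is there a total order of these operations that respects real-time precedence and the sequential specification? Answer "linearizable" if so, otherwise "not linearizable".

not linearizable

already the first 22 events (up to #11's response at time 22) admit no linearization; the first 21 still do
11 completed operations, 40 real-time-consistent orders — every FIFO queue replay fails
for example #1, #2, #3, #4, #5, #6, #7, #8, #9, #10, #11 fails at step 6: #6 deq() → 98 is not legal there
for example #1, #2, #3, #4, #5, #6, #7, #9, #8, #10, #11 fails at step 6: #6 deq() → 98 is not legal there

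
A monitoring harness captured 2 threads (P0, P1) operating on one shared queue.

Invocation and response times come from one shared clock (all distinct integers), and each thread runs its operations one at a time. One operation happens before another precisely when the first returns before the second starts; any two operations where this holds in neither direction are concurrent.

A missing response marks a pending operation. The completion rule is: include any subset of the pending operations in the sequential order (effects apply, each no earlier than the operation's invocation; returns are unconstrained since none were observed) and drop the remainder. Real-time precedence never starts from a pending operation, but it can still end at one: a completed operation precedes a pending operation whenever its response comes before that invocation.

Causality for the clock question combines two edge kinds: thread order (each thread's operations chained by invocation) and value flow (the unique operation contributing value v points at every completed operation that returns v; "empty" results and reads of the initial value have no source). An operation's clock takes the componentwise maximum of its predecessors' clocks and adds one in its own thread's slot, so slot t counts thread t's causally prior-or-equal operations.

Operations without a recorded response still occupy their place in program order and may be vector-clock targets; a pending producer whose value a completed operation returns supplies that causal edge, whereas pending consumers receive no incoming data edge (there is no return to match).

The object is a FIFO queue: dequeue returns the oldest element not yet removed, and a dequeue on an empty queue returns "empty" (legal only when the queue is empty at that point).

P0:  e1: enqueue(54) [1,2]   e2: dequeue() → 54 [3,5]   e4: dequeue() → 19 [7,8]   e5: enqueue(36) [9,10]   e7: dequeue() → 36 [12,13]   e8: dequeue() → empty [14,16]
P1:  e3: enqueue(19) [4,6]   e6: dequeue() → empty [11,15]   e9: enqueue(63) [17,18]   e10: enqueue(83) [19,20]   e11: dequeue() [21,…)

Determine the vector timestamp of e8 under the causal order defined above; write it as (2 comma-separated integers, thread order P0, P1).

(6, 1)

invoked at 4, e3 has no predecessors; its own P1 bump gives (0, 1)
invoked at 1, e1 has no predecessors; its own P0 bump gives (1, 0)
e6 (invocation 11): componentwise max over VC(e3)=(0, 1), +1 at P1, giving (0, 2)
e2 (invocation 3): componentwise max over VC(e1)=(1, 0), +1 at P0, giving (2, 0)
e9 (invocation 17): componentwise max over VC(e6)=(0, 2), +1 at P1, giving (0, 3)
e10 (invocation 19): componentwise max over VC(e9)=(0, 3), +1 at P1, giving (0, 4)
e4 (invocation 7): componentwise max over VC(e2)=(2, 0), VC(e3)=(0, 1), +1 at P0, giving (3, 1)
e11 (invocation 21): componentwise max over VC(e10)=(0, 4), +1 at P1, giving (0, 5)
e5 (invocation 9): componentwise max over VC(e4)=(3, 1), +1 at P0, giving (4, 1)
e7 (invocation 12): componentwise max over VC(e5)=(4, 1), +1 at P0, giving (5, 1)
e8 (invocation 14): componentwise max over VC(e7)=(5, 1), +1 at P0, giving (6, 1)
target: VC(e8) = (6, 1)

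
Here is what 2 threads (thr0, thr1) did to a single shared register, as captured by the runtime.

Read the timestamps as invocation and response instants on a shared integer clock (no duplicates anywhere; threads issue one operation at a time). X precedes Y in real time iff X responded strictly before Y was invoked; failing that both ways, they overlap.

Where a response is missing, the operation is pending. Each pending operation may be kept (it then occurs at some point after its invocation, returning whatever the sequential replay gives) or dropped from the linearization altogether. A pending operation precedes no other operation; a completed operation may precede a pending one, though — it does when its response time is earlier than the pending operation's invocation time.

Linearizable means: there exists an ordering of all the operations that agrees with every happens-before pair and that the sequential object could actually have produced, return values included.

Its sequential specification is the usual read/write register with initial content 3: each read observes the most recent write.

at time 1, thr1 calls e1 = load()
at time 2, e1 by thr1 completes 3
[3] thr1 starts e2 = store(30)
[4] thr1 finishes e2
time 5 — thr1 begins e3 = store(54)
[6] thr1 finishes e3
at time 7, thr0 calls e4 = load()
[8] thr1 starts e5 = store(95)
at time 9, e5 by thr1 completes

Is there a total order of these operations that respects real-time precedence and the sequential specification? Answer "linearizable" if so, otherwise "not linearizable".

witness order: e1, e2, e3, e4, e5
step 1: e1 load() → 3 — value 3
step 2: e2 store(30) — value 30
step 3: e3 store(54) — value 54
step 4: e4 load() (pending, included) — value 54
step 5: e5 store(95) — value 95

linearizable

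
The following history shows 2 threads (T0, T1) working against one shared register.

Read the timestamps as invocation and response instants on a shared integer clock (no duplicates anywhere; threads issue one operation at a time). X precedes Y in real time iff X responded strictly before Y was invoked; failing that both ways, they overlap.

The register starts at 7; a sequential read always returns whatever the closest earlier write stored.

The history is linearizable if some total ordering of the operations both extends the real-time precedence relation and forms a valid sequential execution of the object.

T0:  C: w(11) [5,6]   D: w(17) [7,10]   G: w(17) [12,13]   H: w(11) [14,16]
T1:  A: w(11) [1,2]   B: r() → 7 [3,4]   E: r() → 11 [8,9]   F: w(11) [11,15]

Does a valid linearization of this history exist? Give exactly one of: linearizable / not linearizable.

not linearizable

already the first 4 events (up to B's response at time 4) admit no linearization; the first 3 still do
one real-time candidate order over the 2 completed operations — the register replay rejects it
one such order, A, B, breaks at step 2 where B r() → 7 is illegal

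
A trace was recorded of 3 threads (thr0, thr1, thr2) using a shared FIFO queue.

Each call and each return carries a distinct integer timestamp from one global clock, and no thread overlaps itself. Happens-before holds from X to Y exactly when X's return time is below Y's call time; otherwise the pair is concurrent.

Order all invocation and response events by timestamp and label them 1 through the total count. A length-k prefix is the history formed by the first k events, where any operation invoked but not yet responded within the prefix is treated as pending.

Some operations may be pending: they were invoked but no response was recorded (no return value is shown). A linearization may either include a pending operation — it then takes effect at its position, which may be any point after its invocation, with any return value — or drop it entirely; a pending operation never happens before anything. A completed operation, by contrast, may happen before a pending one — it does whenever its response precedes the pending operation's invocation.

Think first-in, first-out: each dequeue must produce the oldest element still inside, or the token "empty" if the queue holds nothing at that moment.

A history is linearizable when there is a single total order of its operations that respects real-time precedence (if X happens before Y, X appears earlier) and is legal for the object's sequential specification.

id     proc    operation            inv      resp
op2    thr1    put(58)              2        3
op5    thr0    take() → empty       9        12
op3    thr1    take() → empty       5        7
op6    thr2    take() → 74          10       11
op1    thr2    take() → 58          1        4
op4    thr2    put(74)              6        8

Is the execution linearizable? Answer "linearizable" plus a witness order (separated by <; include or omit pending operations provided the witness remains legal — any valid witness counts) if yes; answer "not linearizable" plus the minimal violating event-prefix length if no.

1. op2 put(58), leaving queue <58>
2. op1 take() → 58, leaving queue <>
3. op3 take() → empty, leaving queue <>
4. op4 put(74), leaving queue <74>
5. op6 take() → 74, leaving queue <>
6. op5 take() → empty, leaving queue <>

linearizable — witness: op2 < op1 < op3 < op4 < op6 < op5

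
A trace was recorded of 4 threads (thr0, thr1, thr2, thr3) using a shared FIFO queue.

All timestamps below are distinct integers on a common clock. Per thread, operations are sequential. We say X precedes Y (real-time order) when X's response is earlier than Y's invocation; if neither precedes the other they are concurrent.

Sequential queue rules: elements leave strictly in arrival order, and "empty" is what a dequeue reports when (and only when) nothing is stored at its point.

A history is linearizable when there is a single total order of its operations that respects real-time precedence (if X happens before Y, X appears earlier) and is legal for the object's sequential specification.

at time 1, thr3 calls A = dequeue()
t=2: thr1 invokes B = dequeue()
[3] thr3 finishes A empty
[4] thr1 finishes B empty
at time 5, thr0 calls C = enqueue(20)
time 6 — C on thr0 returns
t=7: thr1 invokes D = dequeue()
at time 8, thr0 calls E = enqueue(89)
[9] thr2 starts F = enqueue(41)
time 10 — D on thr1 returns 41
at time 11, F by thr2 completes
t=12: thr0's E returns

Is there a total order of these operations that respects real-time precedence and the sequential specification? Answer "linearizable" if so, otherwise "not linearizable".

not linearizable

events 1..9 are fine; event 10 — the response of D at time 10 — makes the prefix non-linearizable
2 orders of the 4 completed FIFO queue ops respect real time; none is legal
including or dropping the 2 pending operations (E, F) in any combination fails
take A, B, C, D (pending dropped): step 4 already fails, because D dequeue() → 41 cannot occur there
take B, A, C, D (pending dropped): step 4 already fails, because D dequeue() → 41 cannot occur there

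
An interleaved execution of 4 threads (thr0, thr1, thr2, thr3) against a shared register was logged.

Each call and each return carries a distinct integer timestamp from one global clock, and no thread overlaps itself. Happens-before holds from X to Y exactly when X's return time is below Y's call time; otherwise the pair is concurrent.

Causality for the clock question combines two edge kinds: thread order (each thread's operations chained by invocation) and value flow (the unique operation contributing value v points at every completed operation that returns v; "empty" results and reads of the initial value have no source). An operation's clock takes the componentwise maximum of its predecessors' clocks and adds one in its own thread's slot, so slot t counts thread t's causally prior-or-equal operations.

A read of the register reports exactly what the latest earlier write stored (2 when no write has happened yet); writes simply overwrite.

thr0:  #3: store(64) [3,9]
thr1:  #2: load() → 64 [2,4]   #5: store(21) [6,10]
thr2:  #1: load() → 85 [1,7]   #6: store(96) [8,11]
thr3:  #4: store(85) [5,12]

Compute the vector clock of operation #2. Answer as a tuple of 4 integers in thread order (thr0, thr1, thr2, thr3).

(1, 1, 0, 0)

invoked at 5, #4 has no predecessors; its own thr3 bump gives (0, 0, 0, 1)
invoked at 3, #3 has no predecessors; its own thr0 bump gives (1, 0, 0, 0)
#1, invoked 1, takes VC(#4)=(0, 0, 0, 1) under max, adds 1 for thr2 → (0, 0, 1, 1)
#2, invoked 2, takes VC(#3)=(1, 0, 0, 0) under max, adds 1 for thr1 → (1, 1, 0, 0)
#6, invoked 8, takes VC(#1)=(0, 0, 1, 1) under max, adds 1 for thr2 → (0, 0, 2, 1)
#5, invoked 6, takes VC(#2)=(1, 1, 0, 0) under max, adds 1 for thr1 → (1, 2, 0, 0)
target: VC(#2) = (1, 1, 0, 0)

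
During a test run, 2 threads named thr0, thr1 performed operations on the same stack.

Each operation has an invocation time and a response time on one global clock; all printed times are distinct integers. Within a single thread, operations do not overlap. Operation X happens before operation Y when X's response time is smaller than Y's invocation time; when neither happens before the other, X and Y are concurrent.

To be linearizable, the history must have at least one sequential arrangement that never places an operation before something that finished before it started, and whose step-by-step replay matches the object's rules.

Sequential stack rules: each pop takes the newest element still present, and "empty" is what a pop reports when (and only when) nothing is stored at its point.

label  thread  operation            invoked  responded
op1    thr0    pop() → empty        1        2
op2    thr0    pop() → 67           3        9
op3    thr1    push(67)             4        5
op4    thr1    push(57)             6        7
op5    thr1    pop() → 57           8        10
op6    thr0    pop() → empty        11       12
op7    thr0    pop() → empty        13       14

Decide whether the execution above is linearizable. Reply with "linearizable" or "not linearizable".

one valid linearization: op1, op3, op2, op4, op5, op6, op7
after step 1 (op1 pop() → empty): stack <>
after step 2 (op3 push(67)): stack <67>
after step 3 (op2 pop() → 67): stack <>
after step 4 (op4 push(57)): stack <57>
after step 5 (op5 pop() → 57): stack <>
after step 6 (op6 pop() → empty): stack <>
after step 7 (op7 pop() → empty): stack <>

linearizable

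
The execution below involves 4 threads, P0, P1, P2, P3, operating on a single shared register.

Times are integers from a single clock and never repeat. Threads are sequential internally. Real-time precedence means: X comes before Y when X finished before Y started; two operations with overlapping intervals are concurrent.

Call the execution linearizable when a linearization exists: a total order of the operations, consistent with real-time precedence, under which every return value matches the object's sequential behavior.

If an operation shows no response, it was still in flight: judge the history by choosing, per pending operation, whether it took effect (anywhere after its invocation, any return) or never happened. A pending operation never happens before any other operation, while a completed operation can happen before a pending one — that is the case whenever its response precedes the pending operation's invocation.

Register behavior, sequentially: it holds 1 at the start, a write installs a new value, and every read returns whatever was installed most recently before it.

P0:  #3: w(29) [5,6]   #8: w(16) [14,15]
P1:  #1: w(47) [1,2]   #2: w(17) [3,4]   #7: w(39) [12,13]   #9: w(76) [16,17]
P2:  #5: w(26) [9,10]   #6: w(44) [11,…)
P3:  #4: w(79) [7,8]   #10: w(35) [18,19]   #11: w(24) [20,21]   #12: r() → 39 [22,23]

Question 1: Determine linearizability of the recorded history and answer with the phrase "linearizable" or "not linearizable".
not linearizable

through event 22 a valid linearization exists; event 23 (#12 responding at time 23) ends that
exactly one order of the 11 completed ops respects real time; the register replay fails
completion choices over the 1 pending operation (#6) were checked; none helps
take #1, #2, #3, #4, #5, #7, #8, #9, #10, #11, #12 (pending dropped): step 11 already fails, because #12 r() → 39 cannot occur there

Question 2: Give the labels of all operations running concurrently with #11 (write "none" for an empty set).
#6

overlap test against #11 [20,21]: concurrent iff the interval meets 20..21
#1 [1,2]: before
#2 [3,4]: before
#3 [5,6]: before
#4 [7,8]: before
#5 [9,10]: before
#6 [11,…): concurrent
#7 [12,13]: before
#8 [14,15]: before
#9 [16,17]: before
#10 [18,19]: before
#12 [22,23]: after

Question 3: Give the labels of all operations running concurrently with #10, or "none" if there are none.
#6

concurrent with #10 ([18,19]): every op whose interval crosses 18..19
#1 [1,2]: before
#2 [3,4]: before
#3 [5,6]: before
#4 [7,8]: before
#5 [9,10]: before
#6 [11,…): concurrent
#7 [12,13]: before
#8 [14,15]: before
#9 [16,17]: before
#11 [20,21]: after
#12 [22,23]: after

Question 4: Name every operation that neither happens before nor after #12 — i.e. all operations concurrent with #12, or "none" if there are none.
#6

#12 runs from 22 to 23; window-overlapping ops are concurrent
#1 [1,2]: before
#2 [3,4]: before
#3 [5,6]: before
#4 [7,8]: before
#5 [9,10]: before
#6 [11,…): concurrent
#7 [12,13]: before
#8 [14,15]: before
#9 [16,17]: before
#10 [18,19]: before
#11 [20,21]: before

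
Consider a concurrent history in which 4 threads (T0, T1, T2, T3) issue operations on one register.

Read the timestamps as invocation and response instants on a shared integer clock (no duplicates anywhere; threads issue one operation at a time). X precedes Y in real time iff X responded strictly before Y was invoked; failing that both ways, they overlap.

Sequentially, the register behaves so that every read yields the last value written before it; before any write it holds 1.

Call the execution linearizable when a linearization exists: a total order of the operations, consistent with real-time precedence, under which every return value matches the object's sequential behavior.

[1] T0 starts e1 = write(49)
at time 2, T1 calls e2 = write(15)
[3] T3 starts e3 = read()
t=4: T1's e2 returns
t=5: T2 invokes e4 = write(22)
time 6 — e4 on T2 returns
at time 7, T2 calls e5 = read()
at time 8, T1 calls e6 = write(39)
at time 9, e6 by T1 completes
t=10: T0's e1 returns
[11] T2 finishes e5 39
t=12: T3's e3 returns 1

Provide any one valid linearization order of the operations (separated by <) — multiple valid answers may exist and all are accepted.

e3 < e1 < e2 < e4 < e6 < e5

after step 1 (e3 read() → 1): value 1
after step 2 (e1 write(49)): value 49
after step 3 (e2 write(15)): value 15
after step 4 (e4 write(22)): value 22
after step 5 (e6 write(39)): value 39
after step 6 (e5 read() → 39): value 39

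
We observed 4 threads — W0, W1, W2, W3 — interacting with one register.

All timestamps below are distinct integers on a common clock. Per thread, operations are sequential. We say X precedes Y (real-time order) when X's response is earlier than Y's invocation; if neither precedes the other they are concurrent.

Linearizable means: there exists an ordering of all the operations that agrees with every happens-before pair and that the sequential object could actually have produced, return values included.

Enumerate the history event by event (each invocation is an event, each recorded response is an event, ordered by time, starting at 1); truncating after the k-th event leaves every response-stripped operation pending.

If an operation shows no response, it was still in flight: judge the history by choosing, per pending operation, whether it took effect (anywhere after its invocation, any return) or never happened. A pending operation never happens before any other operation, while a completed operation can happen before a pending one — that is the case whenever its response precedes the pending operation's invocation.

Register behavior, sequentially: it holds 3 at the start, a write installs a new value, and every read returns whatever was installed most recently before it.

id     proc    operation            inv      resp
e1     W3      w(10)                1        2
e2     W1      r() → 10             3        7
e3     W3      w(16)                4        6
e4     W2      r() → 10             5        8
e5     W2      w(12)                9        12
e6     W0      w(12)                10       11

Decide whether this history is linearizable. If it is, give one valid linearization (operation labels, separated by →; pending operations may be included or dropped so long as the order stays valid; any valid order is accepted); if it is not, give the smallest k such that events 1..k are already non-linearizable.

1. e1 w(10), leaving value 10
2. e2 r() → 10, leaving value 10
3. e4 r() → 10, leaving value 10
4. e3 w(16), leaving value 16
5. e5 w(12), leaving value 12
6. e6 w(12), leaving value 12

linearizable — witness: e1 → e2 → e4 → e3 → e5 → e6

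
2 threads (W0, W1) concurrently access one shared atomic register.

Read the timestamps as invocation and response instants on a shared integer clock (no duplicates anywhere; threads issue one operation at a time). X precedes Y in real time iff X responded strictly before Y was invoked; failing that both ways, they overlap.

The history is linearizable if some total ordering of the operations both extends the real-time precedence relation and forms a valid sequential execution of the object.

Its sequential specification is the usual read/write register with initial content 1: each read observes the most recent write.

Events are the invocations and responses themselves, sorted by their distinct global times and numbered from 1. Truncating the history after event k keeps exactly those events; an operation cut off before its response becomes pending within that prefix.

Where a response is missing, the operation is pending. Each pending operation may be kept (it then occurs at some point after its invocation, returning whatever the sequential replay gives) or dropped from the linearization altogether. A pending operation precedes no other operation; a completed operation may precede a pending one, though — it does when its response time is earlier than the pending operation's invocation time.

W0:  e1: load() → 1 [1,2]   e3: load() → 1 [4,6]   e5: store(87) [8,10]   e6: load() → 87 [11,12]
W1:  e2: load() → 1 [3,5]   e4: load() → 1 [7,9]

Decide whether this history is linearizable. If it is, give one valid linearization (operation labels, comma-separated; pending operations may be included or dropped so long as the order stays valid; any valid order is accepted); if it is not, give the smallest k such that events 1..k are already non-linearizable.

step 1: e1 load() → 1 — value 1
step 2: e2 load() → 1 — value 1
step 3: e3 load() → 1 — value 1
step 4: e4 load() → 1 — value 1
step 5: e5 store(87) — value 87
step 6: e6 load() → 87 — value 87

linearizable — witness: e1, e2, e3, e4, e5, e6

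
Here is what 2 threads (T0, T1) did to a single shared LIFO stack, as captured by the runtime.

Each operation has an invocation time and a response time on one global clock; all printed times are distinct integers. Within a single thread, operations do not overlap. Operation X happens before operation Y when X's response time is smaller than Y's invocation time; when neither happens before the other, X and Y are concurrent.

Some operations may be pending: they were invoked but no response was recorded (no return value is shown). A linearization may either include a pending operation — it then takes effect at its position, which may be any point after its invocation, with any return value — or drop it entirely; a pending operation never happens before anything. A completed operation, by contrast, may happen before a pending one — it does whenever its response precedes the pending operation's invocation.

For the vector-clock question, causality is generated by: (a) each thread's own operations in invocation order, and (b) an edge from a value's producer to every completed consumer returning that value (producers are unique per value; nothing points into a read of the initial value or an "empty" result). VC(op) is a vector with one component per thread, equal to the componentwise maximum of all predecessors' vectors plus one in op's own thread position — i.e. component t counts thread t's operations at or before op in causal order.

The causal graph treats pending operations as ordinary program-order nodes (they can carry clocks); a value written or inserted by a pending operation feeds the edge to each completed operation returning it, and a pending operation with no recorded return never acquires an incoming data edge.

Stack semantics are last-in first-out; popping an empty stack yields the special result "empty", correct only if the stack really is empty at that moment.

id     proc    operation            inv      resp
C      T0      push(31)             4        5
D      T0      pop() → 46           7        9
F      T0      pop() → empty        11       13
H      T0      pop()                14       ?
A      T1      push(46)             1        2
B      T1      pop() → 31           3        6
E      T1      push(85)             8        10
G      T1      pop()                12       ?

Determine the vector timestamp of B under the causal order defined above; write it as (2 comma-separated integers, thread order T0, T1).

no predecessors for A (invoked 1): T1 increments from zero → (0, 1)
no predecessors for C (invoked 4): T0 increments from zero → (1, 0)
merge at B (invoked 3): VC(A)=(0, 1), VC(C)=(1, 0), own-thread bump on T1 → (1, 2)
merge at D (invoked 7): VC(A)=(0, 1), VC(C)=(1, 0), own-thread bump on T0 → (2, 1)
merge at E (invoked 8): VC(B)=(1, 2), own-thread bump on T1 → (1, 3)
merge at F (invoked 11): VC(D)=(2, 1), own-thread bump on T0 → (3, 1)
merge at G (invoked 12): VC(E)=(1, 3), own-thread bump on T1 → (1, 4)
merge at H (invoked 14): VC(F)=(3, 1), own-thread bump on T0 → (4, 1)
target: VC(B) = (1, 2)

(1, 2)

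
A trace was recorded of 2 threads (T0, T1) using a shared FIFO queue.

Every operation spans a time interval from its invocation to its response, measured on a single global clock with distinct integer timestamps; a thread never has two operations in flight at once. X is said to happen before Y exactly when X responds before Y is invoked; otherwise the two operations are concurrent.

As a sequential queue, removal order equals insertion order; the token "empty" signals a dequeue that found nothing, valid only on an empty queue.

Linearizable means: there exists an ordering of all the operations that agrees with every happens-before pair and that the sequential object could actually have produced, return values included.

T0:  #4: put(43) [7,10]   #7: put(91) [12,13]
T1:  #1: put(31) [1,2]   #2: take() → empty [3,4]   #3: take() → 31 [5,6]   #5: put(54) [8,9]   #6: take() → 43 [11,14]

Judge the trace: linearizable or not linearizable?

not linearizable

cut after 3 events: linearizable; cut after 4 events (#2 responds, time 4): not linearizable
a single order respects real time; the 2 completed FIFO queue operations fail replay along it
for example #1, #2 fails at step 2: #2 take() → empty is not legal there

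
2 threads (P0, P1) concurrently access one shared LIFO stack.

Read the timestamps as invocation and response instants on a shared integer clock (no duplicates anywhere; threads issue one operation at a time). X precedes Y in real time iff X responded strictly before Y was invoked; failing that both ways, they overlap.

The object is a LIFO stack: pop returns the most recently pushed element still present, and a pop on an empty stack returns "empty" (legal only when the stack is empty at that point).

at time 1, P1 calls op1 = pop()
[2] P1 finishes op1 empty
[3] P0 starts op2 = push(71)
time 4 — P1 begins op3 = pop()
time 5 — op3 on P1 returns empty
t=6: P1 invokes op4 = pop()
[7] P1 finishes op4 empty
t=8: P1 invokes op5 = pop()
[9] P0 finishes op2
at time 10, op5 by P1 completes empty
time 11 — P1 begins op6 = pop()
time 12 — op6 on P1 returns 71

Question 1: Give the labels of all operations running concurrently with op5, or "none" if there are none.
op5 spans [8,10]; an op avoiding the whole window 8..10 is ordered, any other is concurrent
op1 [1,2]: before
op2 [3,9]: concurrent
op3 [4,5]: before
op4 [6,7]: before
op6 [11,12]: after

op2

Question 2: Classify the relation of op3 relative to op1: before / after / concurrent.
op3 spans [4,5], op1 spans [1,2]
resp(op1)=2 < inv(op3)=4

after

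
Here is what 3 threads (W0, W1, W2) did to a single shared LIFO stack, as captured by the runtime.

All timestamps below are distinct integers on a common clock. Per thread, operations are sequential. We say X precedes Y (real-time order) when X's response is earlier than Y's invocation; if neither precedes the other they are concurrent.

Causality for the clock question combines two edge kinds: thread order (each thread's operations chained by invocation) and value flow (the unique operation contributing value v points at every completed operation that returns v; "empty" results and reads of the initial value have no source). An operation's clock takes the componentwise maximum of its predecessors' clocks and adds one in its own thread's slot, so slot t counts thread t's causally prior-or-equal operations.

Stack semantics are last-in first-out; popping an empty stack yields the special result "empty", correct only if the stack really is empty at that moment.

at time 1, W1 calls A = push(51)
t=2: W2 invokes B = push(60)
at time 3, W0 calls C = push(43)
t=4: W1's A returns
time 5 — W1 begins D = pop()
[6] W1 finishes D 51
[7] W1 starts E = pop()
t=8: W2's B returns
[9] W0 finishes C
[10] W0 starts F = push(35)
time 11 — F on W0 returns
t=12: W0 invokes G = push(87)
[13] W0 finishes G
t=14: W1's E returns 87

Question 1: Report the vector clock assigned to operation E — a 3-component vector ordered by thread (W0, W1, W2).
Answer: (3, 3, 0)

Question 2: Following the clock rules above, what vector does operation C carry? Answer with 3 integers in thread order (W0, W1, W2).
Answer: (1, 0, 0)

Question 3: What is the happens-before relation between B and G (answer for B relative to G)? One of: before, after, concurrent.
Answer: before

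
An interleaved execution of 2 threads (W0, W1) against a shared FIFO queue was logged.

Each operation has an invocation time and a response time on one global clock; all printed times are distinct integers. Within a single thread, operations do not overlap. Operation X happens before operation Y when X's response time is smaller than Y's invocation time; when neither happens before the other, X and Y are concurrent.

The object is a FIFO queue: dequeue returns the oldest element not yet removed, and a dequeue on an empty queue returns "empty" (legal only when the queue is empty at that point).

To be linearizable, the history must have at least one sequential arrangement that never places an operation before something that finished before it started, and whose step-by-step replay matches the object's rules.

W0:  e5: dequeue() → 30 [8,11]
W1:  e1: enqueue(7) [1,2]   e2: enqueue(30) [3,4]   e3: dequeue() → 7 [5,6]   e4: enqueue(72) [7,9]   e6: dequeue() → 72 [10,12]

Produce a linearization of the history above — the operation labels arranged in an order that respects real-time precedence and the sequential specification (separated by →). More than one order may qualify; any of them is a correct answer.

e1 → e2 → e3 → e4 → e5 → e6

after step 1 (e1 enqueue(7)): queue <7>
after step 2 (e2 enqueue(30)): queue <7,30>
after step 3 (e3 dequeue() → 7): queue <30>
after step 4 (e4 enqueue(72)): queue <30,72>
after step 5 (e5 dequeue() → 30): queue <72>
after step 6 (e6 dequeue() → 72): queue <>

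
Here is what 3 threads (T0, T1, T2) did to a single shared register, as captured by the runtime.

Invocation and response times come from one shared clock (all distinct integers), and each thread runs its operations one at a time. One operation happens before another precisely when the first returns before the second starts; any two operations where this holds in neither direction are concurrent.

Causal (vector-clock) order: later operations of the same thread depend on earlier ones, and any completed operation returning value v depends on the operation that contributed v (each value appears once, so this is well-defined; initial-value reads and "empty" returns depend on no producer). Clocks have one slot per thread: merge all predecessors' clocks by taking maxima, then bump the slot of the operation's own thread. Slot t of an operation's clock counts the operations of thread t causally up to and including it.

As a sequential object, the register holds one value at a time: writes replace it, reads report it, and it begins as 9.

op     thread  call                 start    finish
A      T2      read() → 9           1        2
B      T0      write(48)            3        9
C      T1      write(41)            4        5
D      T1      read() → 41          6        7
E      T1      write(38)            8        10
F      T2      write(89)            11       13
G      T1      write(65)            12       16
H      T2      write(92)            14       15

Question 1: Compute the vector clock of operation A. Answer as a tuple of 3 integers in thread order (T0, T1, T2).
invoked at 1, A has no predecessors; its own T2 bump gives (0, 0, 1)
invoked at 4, C has no predecessors; its own T1 bump gives (0, 1, 0)
invoked at 3, B has no predecessors; its own T0 bump gives (1, 0, 0)
F (invocation 11): componentwise max over VC(A)=(0, 0, 1), +1 at T2, giving (0, 0, 2)
D (invocation 6): componentwise max over VC(C)=(0, 1, 0), +1 at T1, giving (0, 2, 0)
H (invocation 14): componentwise max over VC(F)=(0, 0, 2), +1 at T2, giving (0, 0, 3)
E (invocation 8): componentwise max over VC(D)=(0, 2, 0), +1 at T1, giving (0, 3, 0)
G (invocation 12): componentwise max over VC(E)=(0, 3, 0), +1 at T1, giving (0, 4, 0)
target: VC(A) = (0, 0, 1)

(0, 0, 1)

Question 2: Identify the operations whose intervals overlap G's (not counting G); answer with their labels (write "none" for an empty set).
G runs from 12 to 16; window-overlapping ops are concurrent
A [1,2]: before
B [3,9]: before
C [4,5]: before
D [6,7]: before
E [8,10]: before
F [11,13]: concurrent
H [14,15]: concurrent

F, H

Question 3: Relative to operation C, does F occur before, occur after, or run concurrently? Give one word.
F spans [11,13], C spans [4,5]
resp(C)=5 < inv(F)=11

after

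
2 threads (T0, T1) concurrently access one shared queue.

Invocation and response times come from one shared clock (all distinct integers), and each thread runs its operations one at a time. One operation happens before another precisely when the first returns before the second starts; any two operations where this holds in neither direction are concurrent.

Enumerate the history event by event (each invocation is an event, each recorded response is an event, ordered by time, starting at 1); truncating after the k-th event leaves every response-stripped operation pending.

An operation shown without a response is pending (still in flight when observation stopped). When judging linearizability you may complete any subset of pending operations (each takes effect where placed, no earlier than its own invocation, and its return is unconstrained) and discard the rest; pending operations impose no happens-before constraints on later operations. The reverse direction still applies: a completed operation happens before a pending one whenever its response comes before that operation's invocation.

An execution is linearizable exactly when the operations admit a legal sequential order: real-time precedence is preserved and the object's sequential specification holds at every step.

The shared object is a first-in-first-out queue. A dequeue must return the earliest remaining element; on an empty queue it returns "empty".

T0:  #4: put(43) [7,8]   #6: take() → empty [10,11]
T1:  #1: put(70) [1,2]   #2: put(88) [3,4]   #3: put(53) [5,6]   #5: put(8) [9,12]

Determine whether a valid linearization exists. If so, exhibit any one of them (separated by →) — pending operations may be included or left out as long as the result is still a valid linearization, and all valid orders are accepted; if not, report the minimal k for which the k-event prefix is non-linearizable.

not linearizable — minimal violating prefix: 11 events

already the first 11 events (up to #6's response at time 11) admit no linearization; the first 10 still do
exhaustive check: the 5 completed queue ops admit one real-time order; illegal
no completion choice of the 1 pending operation (#5) rescues it — every subset was tried
take #1, #2, #3, #4, #6 (pending dropped): step 5 already fails, because #6 take() → empty cannot occur there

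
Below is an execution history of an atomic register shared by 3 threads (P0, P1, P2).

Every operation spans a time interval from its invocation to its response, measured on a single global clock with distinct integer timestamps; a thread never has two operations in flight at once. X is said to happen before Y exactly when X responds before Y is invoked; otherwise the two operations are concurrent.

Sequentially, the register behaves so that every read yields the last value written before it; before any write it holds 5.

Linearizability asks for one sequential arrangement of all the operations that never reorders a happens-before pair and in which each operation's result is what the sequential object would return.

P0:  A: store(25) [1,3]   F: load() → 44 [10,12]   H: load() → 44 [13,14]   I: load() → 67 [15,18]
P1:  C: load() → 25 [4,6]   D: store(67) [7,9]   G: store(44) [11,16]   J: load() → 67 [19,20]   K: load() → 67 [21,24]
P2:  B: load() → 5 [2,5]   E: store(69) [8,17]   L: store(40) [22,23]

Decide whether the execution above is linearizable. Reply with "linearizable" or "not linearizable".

cut after 17 events: linearizable; cut after 18 events (I responds, time 18): not linearizable
real-time-consistent orders of the 9 completed operations: 72 — all fail the atomic register replay
one such order, A, B, C, D, E, F, G, H, I, breaks at step 2 where B load() → 5 is illegal
one such order, A, B, C, D, E, F, H, G, I, breaks at step 2 where B load() → 5 is illegal

not linearizable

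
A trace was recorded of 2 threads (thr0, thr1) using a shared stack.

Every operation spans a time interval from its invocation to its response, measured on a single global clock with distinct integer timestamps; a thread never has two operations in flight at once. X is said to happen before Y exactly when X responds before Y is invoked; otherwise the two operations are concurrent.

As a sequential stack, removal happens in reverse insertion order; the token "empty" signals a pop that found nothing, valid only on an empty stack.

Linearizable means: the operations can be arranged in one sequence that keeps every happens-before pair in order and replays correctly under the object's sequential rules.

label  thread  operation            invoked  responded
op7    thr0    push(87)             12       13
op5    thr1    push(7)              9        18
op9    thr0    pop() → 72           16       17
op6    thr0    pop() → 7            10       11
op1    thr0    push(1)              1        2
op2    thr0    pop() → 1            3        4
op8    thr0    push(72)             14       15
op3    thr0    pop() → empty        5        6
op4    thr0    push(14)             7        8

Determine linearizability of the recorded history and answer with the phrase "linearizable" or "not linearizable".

linearizable

one valid linearization: op1, op2, op3, op4, op5, op6, op7, op8, op9
after step 1 (op1 push(1)): stack <1>
after step 2 (op2 pop() → 1): stack <>
after step 3 (op3 pop() → empty): stack <>
after step 4 (op4 push(14)): stack <14>
after step 5 (op5 push(7)): stack <14,7>
after step 6 (op6 pop() → 7): stack <14>
after step 7 (op7 push(87)): stack <14,87>
after step 8 (op8 push(72)): stack <14,87,72>
after step 9 (op9 pop() → 72): stack <14,87>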